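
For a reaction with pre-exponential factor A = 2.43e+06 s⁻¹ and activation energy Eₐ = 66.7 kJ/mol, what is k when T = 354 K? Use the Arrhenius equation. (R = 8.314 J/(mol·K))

3.49e-04 s⁻¹

Step 1: Use the Arrhenius equation: k = A × exp(-Eₐ/RT)
Step 2: Convert Eₐ to J/mol: 66.7 kJ/mol = 66700 J/mol
Step 3: Calculate the exponent: -Eₐ/(RT) = -66700/(8.314 × 354) = -22.66275
Step 4: k = 2.43e+06 × exp(-22.66275)
Step 5: k = 2.43e+06 × 1.43778e-10 = 3.4938e-04 s⁻¹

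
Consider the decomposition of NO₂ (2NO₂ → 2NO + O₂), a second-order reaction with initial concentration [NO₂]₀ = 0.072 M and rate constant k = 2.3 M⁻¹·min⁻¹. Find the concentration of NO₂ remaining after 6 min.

0.03612 M

Step 1: For a second-order reaction: 1/[NO₂] = 1/[NO₂]₀ + kt
Step 2: 1/[NO₂] = 1/0.072 + 2.3 × 6
Step 3: 1/[NO₂] = 13.89 + 13.8 = 27.69
Step 4: [NO₂] = 1/27.69 = 0.03612 M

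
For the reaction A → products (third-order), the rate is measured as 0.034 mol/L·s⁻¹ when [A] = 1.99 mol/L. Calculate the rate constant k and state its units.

0.004314 (mol/L)⁻²·s⁻¹

Step 1: rate = k[A]^3, so k = rate / [A]^3.
Step 2: k = 0.034 / (1.99)^3 = 0.034 / 7.881.
Step 3: k = 0.004314 (mol/L)⁻²·s⁻¹.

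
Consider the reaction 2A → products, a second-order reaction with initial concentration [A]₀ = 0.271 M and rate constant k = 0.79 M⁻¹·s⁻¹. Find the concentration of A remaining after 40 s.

0.02834 M

Step 1: For a second-order reaction: 1/[A] = 1/[A]₀ + kt
Step 2: 1/[A] = 1/0.271 + 0.79 × 40
Step 3: 1/[A] = 3.69 + 31.6 = 35.29
Step 4: [A] = 1/35.29 = 0.02834 M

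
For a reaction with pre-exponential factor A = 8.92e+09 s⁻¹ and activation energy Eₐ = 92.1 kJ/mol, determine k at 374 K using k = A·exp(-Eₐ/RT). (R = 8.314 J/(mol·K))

1.22e-03 s⁻¹

Step 1: Use the Arrhenius equation: k = A × exp(-Eₐ/RT)
Step 2: Convert Eₐ to J/mol: 92.1 kJ/mol = 92100 J/mol
Step 3: Calculate the exponent: -Eₐ/(RT) = -92100/(8.314 × 374) = -29.61952
Step 4: k = 8.92e+09 × exp(-29.61952)
Step 5: k = 8.92e+09 × 1.36901e-13 = 1.2212e-03 s⁻¹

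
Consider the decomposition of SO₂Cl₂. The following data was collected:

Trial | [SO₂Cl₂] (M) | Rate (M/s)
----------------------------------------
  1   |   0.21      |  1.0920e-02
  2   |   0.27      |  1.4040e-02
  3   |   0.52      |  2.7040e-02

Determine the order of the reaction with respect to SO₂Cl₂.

first order (1)

Step 1: Compare trials to find order n where rate₂/rate₁ = ([SO₂Cl₂]₂/[SO₂Cl₂]₁)^n
Step 2: rate₂/rate₁ = 1.4040e-02/1.0920e-02 = 1.286
Step 3: [SO₂Cl₂]₂/[SO₂Cl₂]₁ = 0.27/0.21 = 1.286
Step 4: n = ln(1.286)/ln(1.286) = 1.00 ≈ 1
Step 5: The reaction is first order in SO₂Cl₂.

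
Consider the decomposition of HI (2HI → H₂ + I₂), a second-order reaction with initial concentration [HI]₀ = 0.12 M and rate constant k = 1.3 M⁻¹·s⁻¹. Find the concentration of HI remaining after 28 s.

0.02235 M

Step 1: For a second-order reaction: 1/[HI] = 1/[HI]₀ + kt
Step 2: 1/[HI] = 1/0.12 + 1.3 × 28
Step 3: 1/[HI] = 8.333 + 36.4 = 44.73
Step 4: [HI] = 1/44.73 = 0.02235 M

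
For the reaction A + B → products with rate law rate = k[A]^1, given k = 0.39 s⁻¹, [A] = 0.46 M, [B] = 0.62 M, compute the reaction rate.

0.1794 M/s

Step 1: The rate law is rate = k[A]^1
Step 2: Note that the rate does not depend on [B] (zero order in B).
Step 3: rate = 0.39 × (0.46)^1 = 0.1794 M/s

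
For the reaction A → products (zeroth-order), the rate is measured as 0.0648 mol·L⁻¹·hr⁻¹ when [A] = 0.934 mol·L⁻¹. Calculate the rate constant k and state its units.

0.0648 mol·L⁻¹·hr⁻¹

Step 1: For a zeroth-order reaction, rate = k (independent of concentration).
Step 2: k = rate = 0.0648 mol·L⁻¹·hr⁻¹.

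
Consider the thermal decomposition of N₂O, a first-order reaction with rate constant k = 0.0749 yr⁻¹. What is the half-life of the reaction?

9.254 yr

Step 1: For a first-order reaction, t₁/₂ = ln(2)/k
Step 2: t₁/₂ = ln(2)/0.0749
Step 3: t₁/₂ = 0.6931/0.0749 = 9.254 yr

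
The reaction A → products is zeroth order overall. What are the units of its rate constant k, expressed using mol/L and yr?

mol/L·yr⁻¹

Step 1: For overall order n, rate = k × (concentration)^n.
Step 2: Rate has units mol/L·yr⁻¹; concentration term has units (mol/L)^0.
Step 3: k = rate / (concentration)^n, so units of k = (mol/L)^(1-0)·yr⁻¹ = mol/L·yr⁻¹.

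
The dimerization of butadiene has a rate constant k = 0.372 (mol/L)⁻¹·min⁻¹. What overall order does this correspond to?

second order (2)

Step 1: The units of k for an nth-order reaction are (concentration)^(1-n)·(time)⁻¹.
Step 2: Here k has units (mol/L)⁻¹·min⁻¹, so the concentration exponent is -1.
Step 3: 1 - n = -1 ⇒ n = 2. The reaction is second order.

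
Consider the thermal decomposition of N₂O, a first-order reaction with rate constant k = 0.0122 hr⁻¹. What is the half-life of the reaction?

56.82 hr

Step 1: For a first-order reaction, t₁/₂ = ln(2)/k
Step 2: t₁/₂ = ln(2)/0.0122
Step 3: t₁/₂ = 0.6931/0.0122 = 56.82 hr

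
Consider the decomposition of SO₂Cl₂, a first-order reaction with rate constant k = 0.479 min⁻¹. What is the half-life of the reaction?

1.447 min

Step 1: For a first-order reaction, t₁/₂ = ln(2)/k
Step 2: t₁/₂ = ln(2)/0.479
Step 3: t₁/₂ = 0.6931/0.479 = 1.447 min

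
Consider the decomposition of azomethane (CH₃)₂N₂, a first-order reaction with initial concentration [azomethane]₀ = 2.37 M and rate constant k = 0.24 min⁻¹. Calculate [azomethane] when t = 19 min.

0.0248 M

Step 1: For a first-order reaction: [azomethane] = [azomethane]₀ × e^(-kt)
Step 2: [azomethane] = 2.37 × e^(-0.24 × 19)
Step 3: [azomethane] = 2.37 × e^(-4.56)
Step 4: [azomethane] = 2.37 × 0.0104621 = 0.0248 M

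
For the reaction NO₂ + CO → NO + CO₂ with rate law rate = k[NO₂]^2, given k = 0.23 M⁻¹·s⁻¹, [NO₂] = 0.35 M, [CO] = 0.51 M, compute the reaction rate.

0.02817 M/s

Step 1: The rate law is rate = k[NO₂]^2
Step 2: Note that the rate does not depend on [CO] (zero order in CO).
Step 3: rate = 0.23 × (0.35)^2 = 0.028175 M/s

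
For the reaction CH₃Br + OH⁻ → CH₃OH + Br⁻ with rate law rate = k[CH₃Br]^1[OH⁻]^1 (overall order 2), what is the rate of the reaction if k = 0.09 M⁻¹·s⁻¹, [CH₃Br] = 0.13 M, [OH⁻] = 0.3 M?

0.00351 M/s

Step 1: The rate law is rate = k[CH₃Br]^1[OH⁻]^1, overall order = 1+1 = 2
Step 2: Substitute values: rate = 0.09 × (0.13)^1 × (0.3)^1
Step 3: rate = 0.09 × 0.13 × 0.3 = 0.00351 M/s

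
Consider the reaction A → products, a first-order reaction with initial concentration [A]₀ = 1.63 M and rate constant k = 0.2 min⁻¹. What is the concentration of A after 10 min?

0.2206 M

Step 1: For a first-order reaction: [A] = [A]₀ × e^(-kt)
Step 2: [A] = 1.63 × e^(-0.2 × 10)
Step 3: [A] = 1.63 × e^(-2)
Step 4: [A] = 1.63 × 0.135335 = 0.2206 M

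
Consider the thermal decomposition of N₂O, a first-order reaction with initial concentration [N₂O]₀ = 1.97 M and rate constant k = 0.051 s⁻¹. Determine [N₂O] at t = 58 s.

0.1023 M

Step 1: For a first-order reaction: [N₂O] = [N₂O]₀ × e^(-kt)
Step 2: [N₂O] = 1.97 × e^(-0.051 × 58)
Step 3: [N₂O] = 1.97 × e^(-2.958)
Step 4: [N₂O] = 1.97 × 0.0519227 = 0.1023 M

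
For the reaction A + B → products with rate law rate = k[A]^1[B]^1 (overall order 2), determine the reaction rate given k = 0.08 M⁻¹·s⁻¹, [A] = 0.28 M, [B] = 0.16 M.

0.003584 M/s

Step 1: The rate law is rate = k[A]^1[B]^1, overall order = 1+1 = 2
Step 2: Substitute values: rate = 0.08 × (0.28)^1 × (0.16)^1
Step 3: rate = 0.08 × 0.28 × 0.16 = 0.003584 M/s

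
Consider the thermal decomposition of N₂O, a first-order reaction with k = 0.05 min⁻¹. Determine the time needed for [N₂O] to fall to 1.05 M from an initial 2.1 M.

13.86 min

Step 1: For first-order: t = ln([N₂O]₀/[N₂O])/k
Step 2: t = ln(2.1/1.05)/0.05
Step 3: t = ln(2)/0.05
Step 4: t = 0.6931/0.05 = 13.86 min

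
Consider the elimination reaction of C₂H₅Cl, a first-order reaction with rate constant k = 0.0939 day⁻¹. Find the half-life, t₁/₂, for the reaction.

7.382 day

Step 1: For a first-order reaction, t₁/₂ = ln(2)/k
Step 2: t₁/₂ = ln(2)/0.0939
Step 3: t₁/₂ = 0.6931/0.0939 = 7.382 day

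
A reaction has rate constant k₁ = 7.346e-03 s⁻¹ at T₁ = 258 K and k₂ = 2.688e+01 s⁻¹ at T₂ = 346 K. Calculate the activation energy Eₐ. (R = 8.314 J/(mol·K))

69.2 kJ/mol

Step 1: Use the two-temperature Arrhenius form: ln(k₂/k₁) = -Eₐ/R × (1/T₂ - 1/T₁)
Step 2: ln(k₂/k₁) = ln(2.688e+01/7.346e-03) = ln(3659.13) = 8.20498
Step 3: 1/T₂ - 1/T₁ = 1/346 - 1/258 = -9.857956e-04 K⁻¹
Step 4: Eₐ = -R × ln(k₂/k₁) / (1/T₂ - 1/T₁) = -8.314 × 8.20498 / -9.857956e-04
Step 5: Eₐ = 6.9199e+04 J/mol = 69.2 kJ/mol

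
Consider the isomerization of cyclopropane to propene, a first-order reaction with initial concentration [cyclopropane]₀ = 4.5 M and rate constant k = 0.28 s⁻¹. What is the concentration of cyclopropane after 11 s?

0.2068 M

Step 1: For a first-order reaction: [cyclopropane] = [cyclopropane]₀ × e^(-kt)
Step 2: [cyclopropane] = 4.5 × e^(-0.28 × 11)
Step 3: [cyclopropane] = 4.5 × e^(-3.08)
Step 4: [cyclopropane] = 4.5 × 0.0459593 = 0.2068 M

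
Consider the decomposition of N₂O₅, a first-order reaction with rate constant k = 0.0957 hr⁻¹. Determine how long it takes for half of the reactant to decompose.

7.243 hr

Step 1: For a first-order reaction, t₁/₂ = ln(2)/k
Step 2: t₁/₂ = ln(2)/0.0957
Step 3: t₁/₂ = 0.6931/0.0957 = 7.243 hr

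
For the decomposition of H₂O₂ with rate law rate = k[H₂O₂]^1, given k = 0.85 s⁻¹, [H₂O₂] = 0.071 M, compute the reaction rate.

0.06035 M/s

Step 1: Identify the rate law: rate = k[H₂O₂]^1
Step 2: Substitute values: rate = 0.85 × (0.071)^1
Step 3: Calculate: rate = 0.85 × 0.071 = 0.06035 M/s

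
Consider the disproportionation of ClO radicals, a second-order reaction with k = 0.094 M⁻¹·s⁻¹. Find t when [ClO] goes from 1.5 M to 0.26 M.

33.82 s

Step 1: For second-order: t = (1/[ClO] - 1/[ClO]₀)/k
Step 2: t = (1/0.26 - 1/1.5)/0.094
Step 3: t = (3.846 - 0.6667)/0.094
Step 4: t = 3.179/0.094 = 33.82 s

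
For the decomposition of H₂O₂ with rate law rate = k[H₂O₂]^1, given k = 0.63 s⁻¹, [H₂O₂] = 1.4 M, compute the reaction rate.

0.882 M/s

Step 1: Identify the rate law: rate = k[H₂O₂]^1
Step 2: Substitute values: rate = 0.63 × (1.4)^1
Step 3: Calculate: rate = 0.63 × 1.4 = 0.882 M/s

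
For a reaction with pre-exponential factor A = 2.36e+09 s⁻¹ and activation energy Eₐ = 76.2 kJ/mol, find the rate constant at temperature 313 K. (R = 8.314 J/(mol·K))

4.53e-04 s⁻¹

Step 1: Use the Arrhenius equation: k = A × exp(-Eₐ/RT)
Step 2: Convert Eₐ to J/mol: 76.2 kJ/mol = 76200 J/mol
Step 3: Calculate the exponent: -Eₐ/(RT) = -76200/(8.314 × 313) = -29.28199
Step 4: k = 2.36e+09 × exp(-29.28199)
Step 5: k = 2.36e+09 × 1.91864e-13 = 4.5280e-04 s⁻¹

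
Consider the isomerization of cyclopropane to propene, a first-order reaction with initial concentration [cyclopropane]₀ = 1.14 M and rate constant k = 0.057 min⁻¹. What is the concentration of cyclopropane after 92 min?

0.006018 M

Step 1: For a first-order reaction: [cyclopropane] = [cyclopropane]₀ × e^(-kt)
Step 2: [cyclopropane] = 1.14 × e^(-0.057 × 92)
Step 3: [cyclopropane] = 1.14 × e^(-5.244)
Step 4: [cyclopropane] = 1.14 × 0.0052791 = 0.006018 M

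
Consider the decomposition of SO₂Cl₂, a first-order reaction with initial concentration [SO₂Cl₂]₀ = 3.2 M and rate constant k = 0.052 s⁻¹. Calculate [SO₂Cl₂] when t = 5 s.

2.467 M

Step 1: For a first-order reaction: [SO₂Cl₂] = [SO₂Cl₂]₀ × e^(-kt)
Step 2: [SO₂Cl₂] = 3.2 × e^(-0.052 × 5)
Step 3: [SO₂Cl₂] = 3.2 × e^(-0.26)
Step 4: [SO₂Cl₂] = 3.2 × 0.771052 = 2.467 M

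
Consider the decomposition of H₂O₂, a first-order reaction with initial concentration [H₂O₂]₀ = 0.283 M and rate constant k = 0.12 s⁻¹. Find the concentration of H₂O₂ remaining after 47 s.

0.001005 M

Step 1: For a first-order reaction: [H₂O₂] = [H₂O₂]₀ × e^(-kt)
Step 2: [H₂O₂] = 0.283 × e^(-0.12 × 47)
Step 3: [H₂O₂] = 0.283 × e^(-5.64)
Step 4: [H₂O₂] = 0.283 × 0.00355287 = 0.001005 M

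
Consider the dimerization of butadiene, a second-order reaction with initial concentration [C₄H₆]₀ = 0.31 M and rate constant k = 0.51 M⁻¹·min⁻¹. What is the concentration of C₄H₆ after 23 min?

0.06686 M

Step 1: For a second-order reaction: 1/[C₄H₆] = 1/[C₄H₆]₀ + kt
Step 2: 1/[C₄H₆] = 1/0.31 + 0.51 × 23
Step 3: 1/[C₄H₆] = 3.226 + 11.73 = 14.96
Step 4: [C₄H₆] = 1/14.96 = 0.06686 M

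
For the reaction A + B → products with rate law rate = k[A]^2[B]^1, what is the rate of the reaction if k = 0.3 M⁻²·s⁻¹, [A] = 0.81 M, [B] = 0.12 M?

0.02362 M/s

Step 1: The rate law is rate = k[A]^2[B]^1
Step 2: Substitute: rate = 0.3 × (0.81)^2 × (0.12)^1
Step 3: rate = 0.3 × 0.6561 × 0.12 = 0.0236196 M/s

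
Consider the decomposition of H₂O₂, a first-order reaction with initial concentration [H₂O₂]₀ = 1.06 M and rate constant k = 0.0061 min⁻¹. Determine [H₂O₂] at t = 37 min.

0.8458 M

Step 1: For a first-order reaction: [H₂O₂] = [H₂O₂]₀ × e^(-kt)
Step 2: [H₂O₂] = 1.06 × e^(-0.0061 × 37)
Step 3: [H₂O₂] = 1.06 × e^(-0.2257)
Step 4: [H₂O₂] = 1.06 × 0.797957 = 0.8458 M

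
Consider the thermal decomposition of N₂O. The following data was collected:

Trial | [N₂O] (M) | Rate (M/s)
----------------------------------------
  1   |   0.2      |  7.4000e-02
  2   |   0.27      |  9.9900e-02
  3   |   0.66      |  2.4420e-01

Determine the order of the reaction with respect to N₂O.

first order (1)

Step 1: Compare trials to find order n where rate₂/rate₁ = ([N₂O]₂/[N₂O]₁)^n
Step 2: rate₂/rate₁ = 9.9900e-02/7.4000e-02 = 1.35
Step 3: [N₂O]₂/[N₂O]₁ = 0.27/0.2 = 1.35
Step 4: n = ln(1.35)/ln(1.35) = 1.00 ≈ 1
Step 5: The reaction is first order in N₂O.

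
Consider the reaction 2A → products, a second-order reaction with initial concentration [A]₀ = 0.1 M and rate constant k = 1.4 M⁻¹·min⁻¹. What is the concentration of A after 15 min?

0.03226 M

Step 1: For a second-order reaction: 1/[A] = 1/[A]₀ + kt
Step 2: 1/[A] = 1/0.1 + 1.4 × 15
Step 3: 1/[A] = 10 + 21 = 31
Step 4: [A] = 1/31 = 0.03226 M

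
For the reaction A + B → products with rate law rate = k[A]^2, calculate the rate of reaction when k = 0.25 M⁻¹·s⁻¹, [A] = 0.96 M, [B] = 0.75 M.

0.2304 M/s

Step 1: The rate law is rate = k[A]^2
Step 2: Note that the rate does not depend on [B] (zero order in B).
Step 3: rate = 0.25 × (0.96)^2 = 0.2304 M/s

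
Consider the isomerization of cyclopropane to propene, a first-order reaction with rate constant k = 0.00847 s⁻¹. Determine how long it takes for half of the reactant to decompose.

81.84 s

Step 1: For a first-order reaction, t₁/₂ = ln(2)/k
Step 2: t₁/₂ = ln(2)/0.00847
Step 3: t₁/₂ = 0.6931/0.00847 = 81.84 s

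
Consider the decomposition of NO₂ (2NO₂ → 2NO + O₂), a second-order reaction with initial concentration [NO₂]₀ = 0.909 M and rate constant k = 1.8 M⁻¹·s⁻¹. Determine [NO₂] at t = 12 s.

0.04405 M

Step 1: For a second-order reaction: 1/[NO₂] = 1/[NO₂]₀ + kt
Step 2: 1/[NO₂] = 1/0.909 + 1.8 × 12
Step 3: 1/[NO₂] = 1.1 + 21.6 = 22.7
Step 4: [NO₂] = 1/22.7 = 0.04405 M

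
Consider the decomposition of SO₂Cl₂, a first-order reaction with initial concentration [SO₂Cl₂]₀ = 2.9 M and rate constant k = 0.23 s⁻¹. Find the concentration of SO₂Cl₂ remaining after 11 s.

0.231 M

Step 1: For a first-order reaction: [SO₂Cl₂] = [SO₂Cl₂]₀ × e^(-kt)
Step 2: [SO₂Cl₂] = 2.9 × e^(-0.23 × 11)
Step 3: [SO₂Cl₂] = 2.9 × e^(-2.53)
Step 4: [SO₂Cl₂] = 2.9 × 0.079659 = 0.231 M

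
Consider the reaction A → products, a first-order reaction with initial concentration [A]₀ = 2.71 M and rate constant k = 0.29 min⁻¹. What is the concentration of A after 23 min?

0.003437 M

Step 1: For a first-order reaction: [A] = [A]₀ × e^(-kt)
Step 2: [A] = 2.71 × e^(-0.29 × 23)
Step 3: [A] = 2.71 × e^(-6.67)
Step 4: [A] = 2.71 × 0.0012684 = 0.003437 M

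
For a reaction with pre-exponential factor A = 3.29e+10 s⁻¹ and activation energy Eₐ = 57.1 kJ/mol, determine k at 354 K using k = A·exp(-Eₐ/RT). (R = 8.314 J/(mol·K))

1.23e+02 s⁻¹

Step 1: Use the Arrhenius equation: k = A × exp(-Eₐ/RT)
Step 2: Convert Eₐ to J/mol: 57.1 kJ/mol = 57100 J/mol
Step 3: Calculate the exponent: -Eₐ/(RT) = -57100/(8.314 × 354) = -19.40094
Step 4: k = 3.29e+10 × exp(-19.40094)
Step 5: k = 3.29e+10 × 3.75214e-09 = 1.2345e+02 s⁻¹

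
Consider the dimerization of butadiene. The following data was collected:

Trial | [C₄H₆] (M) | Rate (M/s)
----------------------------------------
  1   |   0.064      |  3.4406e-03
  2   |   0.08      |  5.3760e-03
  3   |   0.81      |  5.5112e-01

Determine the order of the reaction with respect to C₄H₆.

second order (2)

Step 1: Compare trials to find order n where rate₂/rate₁ = ([C₄H₆]₂/[C₄H₆]₁)^n
Step 2: rate₂/rate₁ = 5.3760e-03/3.4406e-03 = 1.562
Step 3: [C₄H₆]₂/[C₄H₆]₁ = 0.08/0.064 = 1.25
Step 4: n = ln(1.562)/ln(1.25) = 2.00 ≈ 2
Step 5: The reaction is second order in C₄H₆.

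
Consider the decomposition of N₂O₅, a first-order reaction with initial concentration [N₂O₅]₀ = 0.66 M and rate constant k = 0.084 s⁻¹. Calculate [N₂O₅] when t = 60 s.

0.004273 M

Step 1: For a first-order reaction: [N₂O₅] = [N₂O₅]₀ × e^(-kt)
Step 2: [N₂O₅] = 0.66 × e^(-0.084 × 60)
Step 3: [N₂O₅] = 0.66 × e^(-5.04)
Step 4: [N₂O₅] = 0.66 × 0.00647375 = 0.004273 M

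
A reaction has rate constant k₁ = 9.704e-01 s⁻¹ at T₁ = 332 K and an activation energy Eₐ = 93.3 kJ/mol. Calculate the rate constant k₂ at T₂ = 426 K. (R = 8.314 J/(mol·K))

1.683e+03 s⁻¹

Step 1: Use the two-temperature Arrhenius form: ln(k₂/k₁) = -Eₐ/R × (1/T₂ - 1/T₁)
Step 2: Convert Eₐ to J/mol: 93.3 kJ/mol = 93300 J/mol
Step 3: 1/T₂ - 1/T₁ = 1/426 - 1/332 = -6.646304e-04 K⁻¹
Step 4: ln(k₂/k₁) = -93300/8.314 × -6.646304e-04 = 7.45851
Step 5: k₂ = k₁ × exp(7.45851) = 9.704e-01 × 1.73456e+03 = 1.683e+03 s⁻¹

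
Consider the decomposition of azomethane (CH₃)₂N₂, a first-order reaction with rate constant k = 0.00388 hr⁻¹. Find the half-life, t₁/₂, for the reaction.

178.6 hr

Step 1: For a first-order reaction, t₁/₂ = ln(2)/k
Step 2: t₁/₂ = ln(2)/0.00388
Step 3: t₁/₂ = 0.6931/0.00388 = 178.6 hr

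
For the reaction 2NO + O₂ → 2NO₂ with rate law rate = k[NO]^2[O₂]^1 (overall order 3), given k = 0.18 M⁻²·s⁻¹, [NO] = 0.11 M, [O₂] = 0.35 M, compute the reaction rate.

0.0007623 M/s

Step 1: The rate law is rate = k[NO]^2[O₂]^1, overall order = 2+1 = 3
Step 2: Substitute values: rate = 0.18 × (0.11)^2 × (0.35)^1
Step 3: rate = 0.18 × 0.0121 × 0.35 = 0.0007623 M/s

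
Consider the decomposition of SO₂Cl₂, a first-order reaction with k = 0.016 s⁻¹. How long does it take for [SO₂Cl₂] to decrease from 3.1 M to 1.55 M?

43.32 s

Step 1: For first-order: t = ln([SO₂Cl₂]₀/[SO₂Cl₂])/k
Step 2: t = ln(3.1/1.55)/0.016
Step 3: t = ln(2)/0.016
Step 4: t = 0.6931/0.016 = 43.32 s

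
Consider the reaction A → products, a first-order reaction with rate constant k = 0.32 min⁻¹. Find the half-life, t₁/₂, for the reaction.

2.166 min

Step 1: For a first-order reaction, t₁/₂ = ln(2)/k
Step 2: t₁/₂ = ln(2)/0.32
Step 3: t₁/₂ = 0.6931/0.32 = 2.166 min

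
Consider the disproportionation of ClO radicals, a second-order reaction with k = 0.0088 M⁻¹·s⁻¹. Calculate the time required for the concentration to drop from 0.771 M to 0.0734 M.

1401 s

Step 1: For second-order: t = (1/[ClO] - 1/[ClO]₀)/k
Step 2: t = (1/0.0734 - 1/0.771)/0.0088
Step 3: t = (13.62 - 1.297)/0.0088
Step 4: t = 12.33/0.0088 = 1401 s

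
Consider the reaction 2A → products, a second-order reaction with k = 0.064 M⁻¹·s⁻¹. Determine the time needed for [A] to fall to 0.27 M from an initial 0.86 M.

39.7 s

Step 1: For second-order: t = (1/[A] - 1/[A]₀)/k
Step 2: t = (1/0.27 - 1/0.86)/0.064
Step 3: t = (3.704 - 1.163)/0.064
Step 4: t = 2.541/0.064 = 39.7 s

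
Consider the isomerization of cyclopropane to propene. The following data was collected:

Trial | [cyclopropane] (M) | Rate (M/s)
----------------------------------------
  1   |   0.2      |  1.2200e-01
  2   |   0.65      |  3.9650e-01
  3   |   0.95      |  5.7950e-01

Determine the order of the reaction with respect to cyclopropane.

first order (1)

Step 1: Compare trials to find order n where rate₂/rate₁ = ([cyclopropane]₂/[cyclopropane]₁)^n
Step 2: rate₂/rate₁ = 3.9650e-01/1.2200e-01 = 3.25
Step 3: [cyclopropane]₂/[cyclopropane]₁ = 0.65/0.2 = 3.25
Step 4: n = ln(3.25)/ln(3.25) = 1.00 ≈ 1
Step 5: The reaction is first order in cyclopropane.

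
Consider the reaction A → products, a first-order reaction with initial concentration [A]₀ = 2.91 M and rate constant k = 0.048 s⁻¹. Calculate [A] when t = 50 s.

0.264 M

Step 1: For a first-order reaction: [A] = [A]₀ × e^(-kt)
Step 2: [A] = 2.91 × e^(-0.048 × 50)
Step 3: [A] = 2.91 × e^(-2.4)
Step 4: [A] = 2.91 × 0.090718 = 0.264 M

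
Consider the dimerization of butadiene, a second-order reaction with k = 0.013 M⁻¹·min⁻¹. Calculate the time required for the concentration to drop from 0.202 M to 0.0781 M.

604.1 min

Step 1: For second-order: t = (1/[C₄H₆] - 1/[C₄H₆]₀)/k
Step 2: t = (1/0.0781 - 1/0.202)/0.013
Step 3: t = (12.8 - 4.95)/0.013
Step 4: t = 7.854/0.013 = 604.1 min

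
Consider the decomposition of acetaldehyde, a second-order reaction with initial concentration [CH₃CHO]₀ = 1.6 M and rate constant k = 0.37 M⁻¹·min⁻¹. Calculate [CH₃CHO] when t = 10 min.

0.2312 M

Step 1: For a second-order reaction: 1/[CH₃CHO] = 1/[CH₃CHO]₀ + kt
Step 2: 1/[CH₃CHO] = 1/1.6 + 0.37 × 10
Step 3: 1/[CH₃CHO] = 0.625 + 3.7 = 4.325
Step 4: [CH₃CHO] = 1/4.325 = 0.2312 M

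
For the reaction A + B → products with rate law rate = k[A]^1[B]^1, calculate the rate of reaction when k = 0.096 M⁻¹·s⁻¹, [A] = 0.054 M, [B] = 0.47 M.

0.002436 M/s

Step 1: The rate law is rate = k[A]^1[B]^1
Step 2: Substitute: rate = 0.096 × (0.054)^1 × (0.47)^1
Step 3: rate = 0.096 × 0.054 × 0.47 = 0.00243648 M/s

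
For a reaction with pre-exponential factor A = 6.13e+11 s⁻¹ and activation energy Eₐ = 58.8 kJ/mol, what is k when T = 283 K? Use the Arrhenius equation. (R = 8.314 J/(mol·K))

8.59e+00 s⁻¹

Step 1: Use the Arrhenius equation: k = A × exp(-Eₐ/RT)
Step 2: Convert Eₐ to J/mol: 58.8 kJ/mol = 58800 J/mol
Step 3: Calculate the exponent: -Eₐ/(RT) = -58800/(8.314 × 283) = -24.99084
Step 4: k = 6.13e+11 × exp(-24.99084)
Step 5: k = 6.13e+11 × 1.40157e-11 = 8.5916e+00 s⁻¹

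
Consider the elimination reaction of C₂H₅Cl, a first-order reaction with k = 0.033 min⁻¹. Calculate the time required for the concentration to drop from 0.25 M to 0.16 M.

13.52 min

Step 1: For first-order: t = ln([C₂H₅Cl]₀/[C₂H₅Cl])/k
Step 2: t = ln(0.25/0.16)/0.033
Step 3: t = ln(1.562)/0.033
Step 4: t = 0.4463/0.033 = 13.52 min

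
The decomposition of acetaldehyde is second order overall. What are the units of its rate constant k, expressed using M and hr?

M⁻¹·hr⁻¹

Step 1: For overall order n, rate = k × (concentration)^n.
Step 2: Rate has units M·hr⁻¹; concentration term has units M^2.
Step 3: k = rate / (concentration)^n, so units of k = M^(1-2)·hr⁻¹ = M⁻¹·hr⁻¹.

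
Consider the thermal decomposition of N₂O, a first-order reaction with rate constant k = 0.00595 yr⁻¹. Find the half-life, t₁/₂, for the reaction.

116.5 yr

Step 1: For a first-order reaction, t₁/₂ = ln(2)/k
Step 2: t₁/₂ = ln(2)/0.00595
Step 3: t₁/₂ = 0.6931/0.00595 = 116.5 yr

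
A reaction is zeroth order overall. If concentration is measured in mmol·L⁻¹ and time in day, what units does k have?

mmol·L⁻¹·day⁻¹

Step 1: For overall order n, rate = k × (concentration)^n.
Step 2: Rate has units mmol·L⁻¹·day⁻¹; concentration term has units (mmol·L⁻¹)^0.
Step 3: k = rate / (concentration)^n, so units of k = (mmol·L⁻¹)^(1-0)·day⁻¹ = mmol·L⁻¹·day⁻¹.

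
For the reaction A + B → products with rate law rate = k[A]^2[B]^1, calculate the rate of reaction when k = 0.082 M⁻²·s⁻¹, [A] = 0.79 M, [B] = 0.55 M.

0.02815 M/s

Step 1: The rate law is rate = k[A]^2[B]^1
Step 2: Substitute: rate = 0.082 × (0.79)^2 × (0.55)^1
Step 3: rate = 0.082 × 0.6241 × 0.55 = 0.0281469 M/s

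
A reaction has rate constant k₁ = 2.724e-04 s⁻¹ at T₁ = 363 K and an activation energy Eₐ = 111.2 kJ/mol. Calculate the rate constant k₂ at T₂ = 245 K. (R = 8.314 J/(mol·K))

5.348e-12 s⁻¹

Step 1: Use the two-temperature Arrhenius form: ln(k₂/k₁) = -Eₐ/R × (1/T₂ - 1/T₁)
Step 2: Convert Eₐ to J/mol: 111.2 kJ/mol = 111200 J/mol
Step 3: 1/T₂ - 1/T₁ = 1/245 - 1/363 = 1.326812e-03 K⁻¹
Step 4: ln(k₂/k₁) = -111200/8.314 × 1.326812e-03 = -17.74615
Step 5: k₂ = k₁ × exp(-17.74615) = 2.724e-04 × 1.96311e-08 = 5.348e-12 s⁻¹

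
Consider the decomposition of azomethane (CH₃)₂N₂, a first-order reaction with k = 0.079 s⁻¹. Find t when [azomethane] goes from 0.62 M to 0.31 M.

8.774 s

Step 1: For first-order: t = ln([azomethane]₀/[azomethane])/k
Step 2: t = ln(0.62/0.31)/0.079
Step 3: t = ln(2)/0.079
Step 4: t = 0.6931/0.079 = 8.774 s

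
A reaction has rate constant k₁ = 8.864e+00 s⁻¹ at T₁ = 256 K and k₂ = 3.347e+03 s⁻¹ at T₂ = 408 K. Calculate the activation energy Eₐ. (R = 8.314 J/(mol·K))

33.9 kJ/mol

Step 1: Use the two-temperature Arrhenius form: ln(k₂/k₁) = -Eₐ/R × (1/T₂ - 1/T₁)
Step 2: ln(k₂/k₁) = ln(3.347e+03/8.864e+00) = ln(377.595) = 5.93382
Step 3: 1/T₂ - 1/T₁ = 1/408 - 1/256 = -1.455270e-03 K⁻¹
Step 4: Eₐ = -R × ln(k₂/k₁) / (1/T₂ - 1/T₁) = -8.314 × 5.93382 / -1.455270e-03
Step 5: Eₐ = 3.3900e+04 J/mol = 33.9 kJ/mol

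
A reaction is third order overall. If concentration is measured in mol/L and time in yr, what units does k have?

(mol/L)⁻²·yr⁻¹

Step 1: For overall order n, rate = k × (concentration)^n.
Step 2: Rate has units mol/L·yr⁻¹; concentration term has units (mol/L)^3.
Step 3: k = rate / (concentration)^n, so units of k = (mol/L)^(1-3)·yr⁻¹ = (mol/L)⁻²·yr⁻¹.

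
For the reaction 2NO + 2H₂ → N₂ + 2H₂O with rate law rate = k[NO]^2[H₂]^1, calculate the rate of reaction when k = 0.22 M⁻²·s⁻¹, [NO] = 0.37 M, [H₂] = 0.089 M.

0.002681 M/s

Step 1: The rate law is rate = k[NO]^2[H₂]^1
Step 2: Substitute: rate = 0.22 × (0.37)^2 × (0.089)^1
Step 3: rate = 0.22 × 0.1369 × 0.089 = 0.0026805 M/s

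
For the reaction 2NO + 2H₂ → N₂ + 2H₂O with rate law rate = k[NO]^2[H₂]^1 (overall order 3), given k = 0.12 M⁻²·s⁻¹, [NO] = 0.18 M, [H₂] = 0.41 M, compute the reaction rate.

0.001594 M/s

Step 1: The rate law is rate = k[NO]^2[H₂]^1, overall order = 2+1 = 3
Step 2: Substitute values: rate = 0.12 × (0.18)^2 × (0.41)^1
Step 3: rate = 0.12 × 0.0324 × 0.41 = 0.00159408 M/s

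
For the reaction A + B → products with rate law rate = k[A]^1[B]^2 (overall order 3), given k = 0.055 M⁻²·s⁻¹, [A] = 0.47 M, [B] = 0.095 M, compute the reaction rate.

0.0002333 M/s

Step 1: The rate law is rate = k[A]^1[B]^2, overall order = 1+2 = 3
Step 2: Substitute values: rate = 0.055 × (0.47)^1 × (0.095)^2
Step 3: rate = 0.055 × 0.47 × 0.009025 = 0.000233296 M/s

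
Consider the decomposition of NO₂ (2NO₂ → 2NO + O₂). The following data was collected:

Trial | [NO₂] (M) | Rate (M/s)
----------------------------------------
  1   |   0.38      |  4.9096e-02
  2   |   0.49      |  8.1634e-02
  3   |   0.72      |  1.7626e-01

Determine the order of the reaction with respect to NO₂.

second order (2)

Step 1: Compare trials to find order n where rate₂/rate₁ = ([NO₂]₂/[NO₂]₁)^n
Step 2: rate₂/rate₁ = 8.1634e-02/4.9096e-02 = 1.663
Step 3: [NO₂]₂/[NO₂]₁ = 0.49/0.38 = 1.289
Step 4: n = ln(1.663)/ln(1.289) = 2.00 ≈ 2
Step 5: The reaction is second order in NO₂.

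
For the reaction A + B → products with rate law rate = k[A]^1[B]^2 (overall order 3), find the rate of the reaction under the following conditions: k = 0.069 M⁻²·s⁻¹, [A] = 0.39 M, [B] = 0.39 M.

0.004093 M/s

Step 1: The rate law is rate = k[A]^1[B]^2, overall order = 1+2 = 3
Step 2: Substitute values: rate = 0.069 × (0.39)^1 × (0.39)^2
Step 3: rate = 0.069 × 0.39 × 0.1521 = 0.00409301 M/s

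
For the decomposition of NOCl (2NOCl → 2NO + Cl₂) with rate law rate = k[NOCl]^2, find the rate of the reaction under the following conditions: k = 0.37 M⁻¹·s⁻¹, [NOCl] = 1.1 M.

0.4477 M/s

Step 1: Identify the rate law: rate = k[NOCl]^2
Step 2: Substitute values: rate = 0.37 × (1.1)^2
Step 3: Calculate: rate = 0.37 × 1.21 = 0.4477 M/s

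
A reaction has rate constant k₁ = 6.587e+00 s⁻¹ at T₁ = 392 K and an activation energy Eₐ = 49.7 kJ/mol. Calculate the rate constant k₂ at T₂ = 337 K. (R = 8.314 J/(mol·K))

5.468e-01 s⁻¹

Step 1: Use the two-temperature Arrhenius form: ln(k₂/k₁) = -Eₐ/R × (1/T₂ - 1/T₁)
Step 2: Convert Eₐ to J/mol: 49.7 kJ/mol = 49700 J/mol
Step 3: 1/T₂ - 1/T₁ = 1/337 - 1/392 = 4.163386e-04 K⁻¹
Step 4: ln(k₂/k₁) = -49700/8.314 × 4.163386e-04 = -2.48882
Step 5: k₂ = k₁ × exp(-2.48882) = 6.587e+00 × 8.30079e-02 = 5.468e-01 s⁻¹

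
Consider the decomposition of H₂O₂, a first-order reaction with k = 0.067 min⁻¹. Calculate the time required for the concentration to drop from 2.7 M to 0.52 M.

24.58 min

Step 1: For first-order: t = ln([H₂O₂]₀/[H₂O₂])/k
Step 2: t = ln(2.7/0.52)/0.067
Step 3: t = ln(5.192)/0.067
Step 4: t = 1.647/0.067 = 24.58 min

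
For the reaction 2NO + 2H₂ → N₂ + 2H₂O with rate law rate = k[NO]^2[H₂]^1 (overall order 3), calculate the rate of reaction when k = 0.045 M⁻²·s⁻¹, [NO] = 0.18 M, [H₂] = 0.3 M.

0.0004374 M/s

Step 1: The rate law is rate = k[NO]^2[H₂]^1, overall order = 2+1 = 3
Step 2: Substitute values: rate = 0.045 × (0.18)^2 × (0.3)^1
Step 3: rate = 0.045 × 0.0324 × 0.3 = 0.0004374 M/s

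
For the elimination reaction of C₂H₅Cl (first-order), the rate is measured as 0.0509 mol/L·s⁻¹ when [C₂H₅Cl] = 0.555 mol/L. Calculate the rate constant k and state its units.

0.09171 s⁻¹

Step 1: rate = k[C₂H₅Cl]^1, so k = rate / [C₂H₅Cl]^1.
Step 2: k = 0.0509 / (0.555)^1 = 0.0509 / 0.555.
Step 3: k = 0.09171 s⁻¹.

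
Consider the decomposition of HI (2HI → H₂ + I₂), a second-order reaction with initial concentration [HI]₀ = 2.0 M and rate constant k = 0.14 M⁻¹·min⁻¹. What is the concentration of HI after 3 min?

1.087 M

Step 1: For a second-order reaction: 1/[HI] = 1/[HI]₀ + kt
Step 2: 1/[HI] = 1/2.0 + 0.14 × 3
Step 3: 1/[HI] = 0.5 + 0.42 = 0.92
Step 4: [HI] = 1/0.92 = 1.087 M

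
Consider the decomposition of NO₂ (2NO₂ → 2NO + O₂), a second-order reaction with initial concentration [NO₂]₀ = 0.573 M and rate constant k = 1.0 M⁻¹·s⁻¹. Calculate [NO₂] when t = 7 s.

0.1143 M

Step 1: For a second-order reaction: 1/[NO₂] = 1/[NO₂]₀ + kt
Step 2: 1/[NO₂] = 1/0.573 + 1.0 × 7
Step 3: 1/[NO₂] = 1.745 + 7 = 8.745
Step 4: [NO₂] = 1/8.745 = 0.1143 M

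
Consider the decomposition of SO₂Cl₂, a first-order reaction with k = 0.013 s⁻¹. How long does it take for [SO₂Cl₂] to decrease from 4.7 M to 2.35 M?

53.32 s

Step 1: For first-order: t = ln([SO₂Cl₂]₀/[SO₂Cl₂])/k
Step 2: t = ln(4.7/2.35)/0.013
Step 3: t = ln(2)/0.013
Step 4: t = 0.6931/0.013 = 53.32 s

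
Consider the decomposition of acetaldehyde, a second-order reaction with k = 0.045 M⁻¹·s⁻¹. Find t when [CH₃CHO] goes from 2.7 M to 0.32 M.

61.21 s

Step 1: For second-order: t = (1/[CH₃CHO] - 1/[CH₃CHO]₀)/k
Step 2: t = (1/0.32 - 1/2.7)/0.045
Step 3: t = (3.125 - 0.3704)/0.045
Step 4: t = 2.755/0.045 = 61.21 s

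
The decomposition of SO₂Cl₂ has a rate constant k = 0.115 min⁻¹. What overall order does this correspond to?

first order (1)

Step 1: The units of k for an nth-order reaction are (concentration)^(1-n)·(time)⁻¹.
Step 2: Here k has units min⁻¹, so the concentration exponent is 0.
Step 3: 1 - n = 0 ⇒ n = 1. The reaction is first order.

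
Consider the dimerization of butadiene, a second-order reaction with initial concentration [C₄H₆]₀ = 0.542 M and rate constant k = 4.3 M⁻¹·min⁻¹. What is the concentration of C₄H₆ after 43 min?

0.005355 M

Step 1: For a second-order reaction: 1/[C₄H₆] = 1/[C₄H₆]₀ + kt
Step 2: 1/[C₄H₆] = 1/0.542 + 4.3 × 43
Step 3: 1/[C₄H₆] = 1.845 + 184.9 = 186.7
Step 4: [C₄H₆] = 1/186.7 = 0.005355 M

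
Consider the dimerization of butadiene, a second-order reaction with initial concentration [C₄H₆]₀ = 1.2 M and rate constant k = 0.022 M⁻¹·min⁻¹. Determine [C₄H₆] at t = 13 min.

0.8934 M

Step 1: For a second-order reaction: 1/[C₄H₆] = 1/[C₄H₆]₀ + kt
Step 2: 1/[C₄H₆] = 1/1.2 + 0.022 × 13
Step 3: 1/[C₄H₆] = 0.8333 + 0.286 = 1.119
Step 4: [C₄H₆] = 1/1.119 = 0.8934 M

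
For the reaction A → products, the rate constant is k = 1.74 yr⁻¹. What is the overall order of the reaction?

first order (1)

Step 1: The units of k for an nth-order reaction are (concentration)^(1-n)·(time)⁻¹.
Step 2: Here k has units yr⁻¹, so the concentration exponent is 0.
Step 3: 1 - n = 0 ⇒ n = 1. The reaction is first order.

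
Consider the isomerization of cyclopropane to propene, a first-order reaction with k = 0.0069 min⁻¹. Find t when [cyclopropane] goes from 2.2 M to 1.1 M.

100.5 min

Step 1: For first-order: t = ln([cyclopropane]₀/[cyclopropane])/k
Step 2: t = ln(2.2/1.1)/0.0069
Step 3: t = ln(2)/0.0069
Step 4: t = 0.6931/0.0069 = 100.5 min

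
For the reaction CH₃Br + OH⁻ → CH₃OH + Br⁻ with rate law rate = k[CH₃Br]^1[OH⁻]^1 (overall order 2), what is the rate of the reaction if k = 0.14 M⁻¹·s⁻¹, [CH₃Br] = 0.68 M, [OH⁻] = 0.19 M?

0.01809 M/s

Step 1: The rate law is rate = k[CH₃Br]^1[OH⁻]^1, overall order = 1+1 = 2
Step 2: Substitute values: rate = 0.14 × (0.68)^1 × (0.19)^1
Step 3: rate = 0.14 × 0.68 × 0.19 = 0.018088 M/s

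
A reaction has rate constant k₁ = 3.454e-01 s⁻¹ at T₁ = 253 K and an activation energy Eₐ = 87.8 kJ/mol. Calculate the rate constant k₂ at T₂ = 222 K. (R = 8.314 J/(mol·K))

1.016e-03 s⁻¹

Step 1: Use the two-temperature Arrhenius form: ln(k₂/k₁) = -Eₐ/R × (1/T₂ - 1/T₁)
Step 2: Convert Eₐ to J/mol: 87.8 kJ/mol = 87800 J/mol
Step 3: 1/T₂ - 1/T₁ = 1/222 - 1/253 = 5.519353e-04 K⁻¹
Step 4: ln(k₂/k₁) = -87800/8.314 × 5.519353e-04 = -5.82871
Step 5: k₂ = k₁ × exp(-5.82871) = 3.454e-01 × 2.94187e-03 = 1.016e-03 s⁻¹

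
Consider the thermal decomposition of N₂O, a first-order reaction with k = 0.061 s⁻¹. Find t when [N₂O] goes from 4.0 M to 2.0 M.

11.36 s

Step 1: For first-order: t = ln([N₂O]₀/[N₂O])/k
Step 2: t = ln(4.0/2.0)/0.061
Step 3: t = ln(2)/0.061
Step 4: t = 0.6931/0.061 = 11.36 s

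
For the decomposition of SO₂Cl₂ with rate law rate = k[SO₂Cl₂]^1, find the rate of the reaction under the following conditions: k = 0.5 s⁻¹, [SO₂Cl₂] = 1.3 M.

0.65 M/s

Step 1: Identify the rate law: rate = k[SO₂Cl₂]^1
Step 2: Substitute values: rate = 0.5 × (1.3)^1
Step 3: Calculate: rate = 0.5 × 1.3 = 0.65 M/s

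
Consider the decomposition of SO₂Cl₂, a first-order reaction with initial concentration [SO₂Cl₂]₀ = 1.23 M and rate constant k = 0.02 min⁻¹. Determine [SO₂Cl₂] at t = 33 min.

0.6357 M

Step 1: For a first-order reaction: [SO₂Cl₂] = [SO₂Cl₂]₀ × e^(-kt)
Step 2: [SO₂Cl₂] = 1.23 × e^(-0.02 × 33)
Step 3: [SO₂Cl₂] = 1.23 × e^(-0.66)
Step 4: [SO₂Cl₂] = 1.23 × 0.516851 = 0.6357 M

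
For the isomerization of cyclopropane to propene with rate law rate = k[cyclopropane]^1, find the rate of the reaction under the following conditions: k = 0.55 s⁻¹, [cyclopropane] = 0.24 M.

0.132 M/s

Step 1: Identify the rate law: rate = k[cyclopropane]^1
Step 2: Substitute values: rate = 0.55 × (0.24)^1
Step 3: Calculate: rate = 0.55 × 0.24 = 0.132 M/s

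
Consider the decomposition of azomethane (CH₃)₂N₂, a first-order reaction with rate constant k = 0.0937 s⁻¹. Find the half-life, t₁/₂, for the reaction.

7.398 s

Step 1: For a first-order reaction, t₁/₂ = ln(2)/k
Step 2: t₁/₂ = ln(2)/0.0937
Step 3: t₁/₂ = 0.6931/0.0937 = 7.398 s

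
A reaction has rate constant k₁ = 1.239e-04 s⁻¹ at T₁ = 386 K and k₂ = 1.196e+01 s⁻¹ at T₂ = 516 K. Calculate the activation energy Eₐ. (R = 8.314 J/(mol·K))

146.2 kJ/mol

Step 1: Use the two-temperature Arrhenius form: ln(k₂/k₁) = -Eₐ/R × (1/T₂ - 1/T₁)
Step 2: ln(k₂/k₁) = ln(1.196e+01/1.239e-04) = ln(96529.5) = 11.4776
Step 3: 1/T₂ - 1/T₁ = 1/516 - 1/386 = -6.526891e-04 K⁻¹
Step 4: Eₐ = -R × ln(k₂/k₁) / (1/T₂ - 1/T₁) = -8.314 × 11.4776 / -6.526891e-04
Step 5: Eₐ = 1.4620e+05 J/mol = 146.2 kJ/mol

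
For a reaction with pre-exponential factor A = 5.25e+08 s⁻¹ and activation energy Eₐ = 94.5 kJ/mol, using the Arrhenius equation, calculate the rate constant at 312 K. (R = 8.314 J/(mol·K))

7.92e-08 s⁻¹

Step 1: Use the Arrhenius equation: k = A × exp(-Eₐ/RT)
Step 2: Convert Eₐ to J/mol: 94.5 kJ/mol = 94500 J/mol
Step 3: Calculate the exponent: -Eₐ/(RT) = -94500/(8.314 × 312) = -36.43067
Step 4: k = 5.25e+08 × exp(-36.43067)
Step 5: k = 5.25e+08 × 1.50786e-16 = 7.9163e-08 s⁻¹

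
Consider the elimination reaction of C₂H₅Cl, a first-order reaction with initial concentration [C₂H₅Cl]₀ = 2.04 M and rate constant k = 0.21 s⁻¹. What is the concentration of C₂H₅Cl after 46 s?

0.0001301 M

Step 1: For a first-order reaction: [C₂H₅Cl] = [C₂H₅Cl]₀ × e^(-kt)
Step 2: [C₂H₅Cl] = 2.04 × e^(-0.21 × 46)
Step 3: [C₂H₅Cl] = 2.04 × e^(-9.66)
Step 4: [C₂H₅Cl] = 2.04 × 6.37845e-05 = 0.0001301 M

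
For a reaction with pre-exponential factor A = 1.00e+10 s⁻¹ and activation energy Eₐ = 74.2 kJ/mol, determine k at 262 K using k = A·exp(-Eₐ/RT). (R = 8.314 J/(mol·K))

1.61e-05 s⁻¹

Step 1: Use the Arrhenius equation: k = A × exp(-Eₐ/RT)
Step 2: Convert Eₐ to J/mol: 74.2 kJ/mol = 74200 J/mol
Step 3: Calculate the exponent: -Eₐ/(RT) = -74200/(8.314 × 262) = -34.06376
Step 4: k = 1.00e+10 × exp(-34.06376)
Step 5: k = 1.00e+10 × 1.60804e-15 = 1.6080e-05 s⁻¹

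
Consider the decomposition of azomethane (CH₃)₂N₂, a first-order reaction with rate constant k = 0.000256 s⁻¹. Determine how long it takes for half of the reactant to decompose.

2708 s

Step 1: For a first-order reaction, t₁/₂ = ln(2)/k
Step 2: t₁/₂ = ln(2)/0.000256
Step 3: t₁/₂ = 0.6931/0.000256 = 2708 s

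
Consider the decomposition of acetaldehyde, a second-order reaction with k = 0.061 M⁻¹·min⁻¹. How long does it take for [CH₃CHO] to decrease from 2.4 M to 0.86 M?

12.23 min

Step 1: For second-order: t = (1/[CH₃CHO] - 1/[CH₃CHO]₀)/k
Step 2: t = (1/0.86 - 1/2.4)/0.061
Step 3: t = (1.163 - 0.4167)/0.061
Step 4: t = 0.7461/0.061 = 12.23 min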